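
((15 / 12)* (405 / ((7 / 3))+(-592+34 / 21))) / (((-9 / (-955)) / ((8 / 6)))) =-41795575 / 567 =-73713.54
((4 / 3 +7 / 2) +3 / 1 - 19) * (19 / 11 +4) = -1407 / 22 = -63.95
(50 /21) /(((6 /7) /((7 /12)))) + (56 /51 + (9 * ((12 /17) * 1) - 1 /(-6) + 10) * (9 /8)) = 156449 /7344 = 21.30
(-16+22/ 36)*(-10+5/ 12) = 31855/ 216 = 147.48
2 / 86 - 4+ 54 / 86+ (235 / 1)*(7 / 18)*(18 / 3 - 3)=270.82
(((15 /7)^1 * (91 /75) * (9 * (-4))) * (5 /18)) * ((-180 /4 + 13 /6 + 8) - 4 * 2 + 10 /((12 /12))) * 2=5122 /3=1707.33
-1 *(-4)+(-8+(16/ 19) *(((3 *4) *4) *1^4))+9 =863/ 19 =45.42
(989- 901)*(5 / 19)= 440 / 19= 23.16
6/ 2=3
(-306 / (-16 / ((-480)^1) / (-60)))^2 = 303380640000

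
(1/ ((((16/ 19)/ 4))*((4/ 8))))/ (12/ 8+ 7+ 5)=19/ 27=0.70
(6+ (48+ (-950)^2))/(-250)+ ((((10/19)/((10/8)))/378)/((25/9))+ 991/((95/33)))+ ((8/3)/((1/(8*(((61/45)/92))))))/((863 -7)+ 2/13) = -5361212054084/1641535875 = -3265.97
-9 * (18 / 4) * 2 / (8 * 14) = -81 / 112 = -0.72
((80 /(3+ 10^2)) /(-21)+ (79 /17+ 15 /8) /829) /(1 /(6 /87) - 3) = -7100939 /2804450628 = -0.00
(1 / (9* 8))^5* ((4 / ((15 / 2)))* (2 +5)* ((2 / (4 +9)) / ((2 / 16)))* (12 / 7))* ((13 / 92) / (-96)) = -1 / 166886645760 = -0.00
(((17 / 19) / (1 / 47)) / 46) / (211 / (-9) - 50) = -7191 / 577714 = -0.01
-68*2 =-136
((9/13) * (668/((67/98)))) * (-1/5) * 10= -1178352/871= -1352.87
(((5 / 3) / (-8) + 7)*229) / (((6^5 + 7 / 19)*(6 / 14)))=4964491 / 10638072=0.47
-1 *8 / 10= -4 / 5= -0.80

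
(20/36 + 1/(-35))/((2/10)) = 166/63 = 2.63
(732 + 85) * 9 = 7353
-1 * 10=-10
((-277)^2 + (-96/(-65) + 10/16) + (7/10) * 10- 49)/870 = 39878333/452400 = 88.15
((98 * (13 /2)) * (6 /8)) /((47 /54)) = 51597 /94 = 548.90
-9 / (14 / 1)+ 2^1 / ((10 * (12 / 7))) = -221 / 420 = -0.53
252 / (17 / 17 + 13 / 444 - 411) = -111888 / 182027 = -0.61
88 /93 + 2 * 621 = 115594 /93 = 1242.95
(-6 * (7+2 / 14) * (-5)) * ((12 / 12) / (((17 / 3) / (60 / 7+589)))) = 22597.24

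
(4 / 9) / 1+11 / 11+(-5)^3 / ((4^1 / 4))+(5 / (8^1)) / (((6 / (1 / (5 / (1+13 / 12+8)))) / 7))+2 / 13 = -913021 / 7488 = -121.93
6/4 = 3/2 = 1.50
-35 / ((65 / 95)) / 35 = -19 / 13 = -1.46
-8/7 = -1.14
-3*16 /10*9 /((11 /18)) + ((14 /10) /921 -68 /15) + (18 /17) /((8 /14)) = -126362573 /1722270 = -73.37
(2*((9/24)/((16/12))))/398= 9/6368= 0.00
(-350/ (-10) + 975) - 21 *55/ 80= 15929/ 16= 995.56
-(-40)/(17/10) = 400/17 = 23.53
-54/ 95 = -0.57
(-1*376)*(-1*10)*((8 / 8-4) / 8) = -1410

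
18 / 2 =9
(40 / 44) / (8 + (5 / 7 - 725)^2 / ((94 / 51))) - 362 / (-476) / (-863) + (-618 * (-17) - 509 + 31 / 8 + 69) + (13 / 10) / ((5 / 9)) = 745836611307070825747 / 74048923332645800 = 10072.21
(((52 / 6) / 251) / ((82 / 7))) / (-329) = -13 / 1451031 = -0.00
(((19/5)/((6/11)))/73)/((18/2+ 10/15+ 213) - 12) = 209/461360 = 0.00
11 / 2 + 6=23 / 2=11.50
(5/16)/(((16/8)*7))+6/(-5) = -1319/1120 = -1.18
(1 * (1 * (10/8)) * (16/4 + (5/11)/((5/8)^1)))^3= 206.33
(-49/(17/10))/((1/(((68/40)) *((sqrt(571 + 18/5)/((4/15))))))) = -1911 *sqrt(85)/4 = -4404.64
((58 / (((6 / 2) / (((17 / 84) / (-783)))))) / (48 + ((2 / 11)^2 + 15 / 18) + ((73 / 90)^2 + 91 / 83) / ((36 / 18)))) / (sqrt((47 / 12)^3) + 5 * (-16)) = 136584800 * sqrt(141) / 13205128380361939 + 786728448000 / 620641033877011133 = 0.00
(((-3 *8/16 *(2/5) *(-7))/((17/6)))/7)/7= 18/595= 0.03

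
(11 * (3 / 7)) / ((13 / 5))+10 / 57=10315 / 5187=1.99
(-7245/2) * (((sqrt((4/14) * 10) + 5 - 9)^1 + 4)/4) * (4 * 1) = -1035 * sqrt(35) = -6123.14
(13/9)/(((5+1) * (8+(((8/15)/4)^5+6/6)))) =365625/13668814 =0.03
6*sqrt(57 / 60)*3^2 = 27*sqrt(95) / 5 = 52.63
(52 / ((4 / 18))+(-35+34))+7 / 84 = 2797 / 12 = 233.08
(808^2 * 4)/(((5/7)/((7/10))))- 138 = 63977222/25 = 2559088.88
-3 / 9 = -1 / 3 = -0.33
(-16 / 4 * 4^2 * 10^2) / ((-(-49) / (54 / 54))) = -6400 / 49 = -130.61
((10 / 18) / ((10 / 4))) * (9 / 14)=1 / 7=0.14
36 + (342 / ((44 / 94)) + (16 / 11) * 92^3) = 1133403.73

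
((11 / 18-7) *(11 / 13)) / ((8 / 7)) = -8855 / 1872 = -4.73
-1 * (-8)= 8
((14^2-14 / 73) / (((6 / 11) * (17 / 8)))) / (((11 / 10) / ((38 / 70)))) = 310384 / 3723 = 83.37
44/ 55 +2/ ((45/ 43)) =122/ 45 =2.71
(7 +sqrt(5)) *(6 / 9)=2 *sqrt(5) / 3 +14 / 3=6.16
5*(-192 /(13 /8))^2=11796480 /169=69801.66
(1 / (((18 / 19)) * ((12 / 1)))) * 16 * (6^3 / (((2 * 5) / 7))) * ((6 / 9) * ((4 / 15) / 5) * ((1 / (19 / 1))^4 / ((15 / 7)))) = 0.00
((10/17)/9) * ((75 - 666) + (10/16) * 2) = -11795/306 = -38.55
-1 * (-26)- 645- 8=-627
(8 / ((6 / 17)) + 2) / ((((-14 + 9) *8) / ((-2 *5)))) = 37 / 6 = 6.17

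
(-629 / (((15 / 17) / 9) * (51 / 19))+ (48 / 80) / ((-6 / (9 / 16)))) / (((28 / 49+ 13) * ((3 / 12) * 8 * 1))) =-2677087 / 30400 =-88.06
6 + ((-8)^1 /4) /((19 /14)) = 86 /19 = 4.53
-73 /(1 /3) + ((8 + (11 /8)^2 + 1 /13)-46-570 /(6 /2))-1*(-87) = -297883 /832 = -358.03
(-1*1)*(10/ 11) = -0.91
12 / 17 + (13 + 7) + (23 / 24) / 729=6158983 / 297432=20.71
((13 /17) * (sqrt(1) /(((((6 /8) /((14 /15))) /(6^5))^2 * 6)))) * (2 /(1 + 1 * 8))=1127153664 /425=2652126.27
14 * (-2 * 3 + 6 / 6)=-70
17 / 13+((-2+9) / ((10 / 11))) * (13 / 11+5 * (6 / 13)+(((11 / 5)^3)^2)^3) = 11222770.20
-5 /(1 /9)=-45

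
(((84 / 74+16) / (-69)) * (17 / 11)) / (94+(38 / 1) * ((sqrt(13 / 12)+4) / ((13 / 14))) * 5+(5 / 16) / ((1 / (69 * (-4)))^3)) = 2451995 * sqrt(39) / 8084846243473932966+157444770717 / 2694948747824644322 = 0.00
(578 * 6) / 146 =1734 / 73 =23.75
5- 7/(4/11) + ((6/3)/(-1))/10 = -289/20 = -14.45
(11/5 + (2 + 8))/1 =61/5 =12.20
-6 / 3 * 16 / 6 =-16 / 3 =-5.33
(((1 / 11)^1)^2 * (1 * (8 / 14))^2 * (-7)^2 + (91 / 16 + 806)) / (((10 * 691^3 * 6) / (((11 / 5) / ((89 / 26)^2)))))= 265614427 / 34497536801521200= 0.00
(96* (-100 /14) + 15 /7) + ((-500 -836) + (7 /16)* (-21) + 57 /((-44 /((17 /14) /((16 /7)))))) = -20002231 /9856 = -2029.45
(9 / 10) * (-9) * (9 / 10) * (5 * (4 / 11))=-729 / 55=-13.25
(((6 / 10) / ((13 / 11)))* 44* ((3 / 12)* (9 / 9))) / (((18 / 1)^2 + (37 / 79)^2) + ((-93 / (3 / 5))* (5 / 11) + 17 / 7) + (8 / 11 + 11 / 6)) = 1046653146 / 48494955665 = 0.02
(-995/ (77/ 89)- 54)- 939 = -2143.06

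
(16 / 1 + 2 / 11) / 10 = 89 / 55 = 1.62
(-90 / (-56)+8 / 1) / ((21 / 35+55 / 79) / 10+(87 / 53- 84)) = -28157575 / 241004596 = -0.12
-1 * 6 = -6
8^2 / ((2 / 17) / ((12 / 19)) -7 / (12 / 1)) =-4352 / 27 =-161.19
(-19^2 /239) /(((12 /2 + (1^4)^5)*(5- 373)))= 361 /615664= 0.00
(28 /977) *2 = 0.06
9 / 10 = 0.90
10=10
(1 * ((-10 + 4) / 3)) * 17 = -34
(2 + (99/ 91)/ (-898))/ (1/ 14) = 163337/ 5837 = 27.98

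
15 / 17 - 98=-1651 / 17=-97.12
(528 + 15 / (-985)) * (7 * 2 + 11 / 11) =1560195 / 197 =7919.77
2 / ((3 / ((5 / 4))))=0.83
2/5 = 0.40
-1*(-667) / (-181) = -667 / 181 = -3.69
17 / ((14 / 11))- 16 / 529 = 98699 / 7406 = 13.33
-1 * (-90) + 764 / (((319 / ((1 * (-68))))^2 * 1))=12691226 / 101761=124.72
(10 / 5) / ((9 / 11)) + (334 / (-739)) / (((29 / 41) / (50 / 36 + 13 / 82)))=280768 / 192879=1.46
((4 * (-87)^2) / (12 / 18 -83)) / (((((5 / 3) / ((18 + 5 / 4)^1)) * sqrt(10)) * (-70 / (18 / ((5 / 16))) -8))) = 377662824 * sqrt(10) / 8194225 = 145.75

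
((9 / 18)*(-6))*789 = -2367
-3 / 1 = -3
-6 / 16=-3 / 8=-0.38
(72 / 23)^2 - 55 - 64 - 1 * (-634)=277619 / 529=524.80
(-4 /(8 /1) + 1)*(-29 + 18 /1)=-11 /2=-5.50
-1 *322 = -322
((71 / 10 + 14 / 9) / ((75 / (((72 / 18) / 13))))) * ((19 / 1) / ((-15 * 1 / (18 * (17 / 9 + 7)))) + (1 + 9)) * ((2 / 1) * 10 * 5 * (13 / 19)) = -189584 / 405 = -468.11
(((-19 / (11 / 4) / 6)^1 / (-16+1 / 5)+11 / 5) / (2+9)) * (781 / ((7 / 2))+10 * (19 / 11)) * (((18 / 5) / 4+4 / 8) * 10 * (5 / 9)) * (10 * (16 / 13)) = 13500431360 / 2839023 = 4755.31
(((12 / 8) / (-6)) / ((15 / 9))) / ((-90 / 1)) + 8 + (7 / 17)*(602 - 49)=2404217 / 10200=235.71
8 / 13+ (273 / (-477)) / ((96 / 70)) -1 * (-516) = 51215107 / 99216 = 516.20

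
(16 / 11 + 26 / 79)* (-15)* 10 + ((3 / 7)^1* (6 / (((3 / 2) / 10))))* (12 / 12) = -1523220 / 6083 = -250.41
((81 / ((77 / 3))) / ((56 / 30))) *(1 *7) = 3645 / 308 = 11.83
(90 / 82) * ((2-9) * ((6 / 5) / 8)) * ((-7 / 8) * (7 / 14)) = 1323 / 2624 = 0.50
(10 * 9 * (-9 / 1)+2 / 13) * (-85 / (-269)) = -894880 / 3497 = -255.90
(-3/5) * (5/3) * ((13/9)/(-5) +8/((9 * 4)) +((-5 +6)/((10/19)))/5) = -47/150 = -0.31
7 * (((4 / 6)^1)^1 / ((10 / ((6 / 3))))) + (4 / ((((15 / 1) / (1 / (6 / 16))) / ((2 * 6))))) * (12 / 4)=26.53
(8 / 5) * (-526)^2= 2213408 / 5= 442681.60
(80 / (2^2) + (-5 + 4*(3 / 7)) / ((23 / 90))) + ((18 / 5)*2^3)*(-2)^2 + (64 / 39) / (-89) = 14860582 / 121485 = 122.32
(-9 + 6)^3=-27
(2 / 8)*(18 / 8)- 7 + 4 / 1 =-39 / 16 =-2.44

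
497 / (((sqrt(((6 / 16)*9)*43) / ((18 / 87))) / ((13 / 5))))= 25844*sqrt(258) / 18705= 22.19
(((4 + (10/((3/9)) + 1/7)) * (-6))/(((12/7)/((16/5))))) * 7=-2676.80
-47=-47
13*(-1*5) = -65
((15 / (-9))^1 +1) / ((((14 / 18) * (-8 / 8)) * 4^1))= 0.21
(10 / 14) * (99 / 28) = 495 / 196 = 2.53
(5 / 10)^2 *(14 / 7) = 1 / 2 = 0.50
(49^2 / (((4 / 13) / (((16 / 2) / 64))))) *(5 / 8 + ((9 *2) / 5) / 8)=1342159 / 1280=1048.56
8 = 8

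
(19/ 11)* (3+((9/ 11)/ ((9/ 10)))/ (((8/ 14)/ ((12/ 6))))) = 1292/ 121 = 10.68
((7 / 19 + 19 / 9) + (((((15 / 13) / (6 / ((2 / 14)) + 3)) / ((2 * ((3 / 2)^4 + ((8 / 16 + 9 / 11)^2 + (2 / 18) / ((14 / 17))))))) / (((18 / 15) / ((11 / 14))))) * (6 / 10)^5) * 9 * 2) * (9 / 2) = 1457973874274 / 130578248125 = 11.17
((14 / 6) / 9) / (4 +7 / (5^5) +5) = 21875 / 759564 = 0.03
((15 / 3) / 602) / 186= 5 / 111972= 0.00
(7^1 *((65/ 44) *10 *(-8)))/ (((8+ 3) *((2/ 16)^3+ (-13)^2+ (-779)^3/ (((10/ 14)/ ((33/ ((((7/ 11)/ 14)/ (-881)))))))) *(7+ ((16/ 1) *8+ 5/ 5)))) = -0.00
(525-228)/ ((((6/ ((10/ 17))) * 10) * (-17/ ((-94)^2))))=-437382/ 289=-1513.43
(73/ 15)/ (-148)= -73/ 2220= -0.03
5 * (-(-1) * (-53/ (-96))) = 265/ 96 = 2.76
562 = 562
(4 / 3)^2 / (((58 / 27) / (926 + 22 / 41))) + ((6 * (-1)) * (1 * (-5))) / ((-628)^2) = 179782330539 / 234461288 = 766.79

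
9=9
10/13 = 0.77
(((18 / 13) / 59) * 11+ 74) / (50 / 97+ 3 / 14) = 77346248 / 760097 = 101.76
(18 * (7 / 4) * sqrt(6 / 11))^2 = 11907 / 22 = 541.23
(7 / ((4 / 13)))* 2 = 91 / 2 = 45.50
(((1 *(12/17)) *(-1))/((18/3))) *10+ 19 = 17.82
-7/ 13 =-0.54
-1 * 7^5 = -16807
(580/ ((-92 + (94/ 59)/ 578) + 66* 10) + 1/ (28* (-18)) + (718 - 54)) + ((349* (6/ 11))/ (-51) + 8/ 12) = 120845285426743/ 182558658744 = 661.95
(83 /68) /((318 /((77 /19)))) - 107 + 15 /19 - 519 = -256865105 /410856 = -625.19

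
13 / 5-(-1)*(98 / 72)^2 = 28853 / 6480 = 4.45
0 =0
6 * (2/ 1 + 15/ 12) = 39/ 2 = 19.50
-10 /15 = -2 /3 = -0.67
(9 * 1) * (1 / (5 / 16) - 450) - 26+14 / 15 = -60694 / 15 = -4046.27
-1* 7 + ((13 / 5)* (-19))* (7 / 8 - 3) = 3919 / 40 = 97.98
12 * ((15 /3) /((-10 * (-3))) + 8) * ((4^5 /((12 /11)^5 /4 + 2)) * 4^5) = 8274836455424 /192155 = 43063341.86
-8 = -8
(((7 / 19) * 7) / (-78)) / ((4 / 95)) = -0.79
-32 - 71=-103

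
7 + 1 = 8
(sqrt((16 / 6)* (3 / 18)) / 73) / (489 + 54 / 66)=11 / 589986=0.00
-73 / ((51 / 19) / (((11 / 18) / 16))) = -1.04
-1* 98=-98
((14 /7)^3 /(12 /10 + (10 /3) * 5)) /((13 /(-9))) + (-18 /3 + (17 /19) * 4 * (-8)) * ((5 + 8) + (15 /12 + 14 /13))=-17578531 /33098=-531.11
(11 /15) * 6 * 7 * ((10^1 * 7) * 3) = 6468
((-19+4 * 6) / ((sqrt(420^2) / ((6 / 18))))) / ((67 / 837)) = 93 / 1876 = 0.05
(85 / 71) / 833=5 / 3479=0.00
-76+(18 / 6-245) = -318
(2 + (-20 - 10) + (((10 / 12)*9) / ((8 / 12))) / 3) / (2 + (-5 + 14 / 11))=1067 / 76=14.04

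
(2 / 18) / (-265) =-1 / 2385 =-0.00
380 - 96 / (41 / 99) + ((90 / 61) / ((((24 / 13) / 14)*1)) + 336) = 2477909 / 5002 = 495.38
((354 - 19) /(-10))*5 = -335 /2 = -167.50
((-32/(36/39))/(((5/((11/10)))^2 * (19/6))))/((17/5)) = -6292/40375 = -0.16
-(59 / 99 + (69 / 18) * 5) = -3913 / 198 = -19.76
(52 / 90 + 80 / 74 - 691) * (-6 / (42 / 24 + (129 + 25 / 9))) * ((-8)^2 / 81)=587649536 / 24010965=24.47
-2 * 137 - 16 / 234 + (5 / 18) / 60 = -769571 / 2808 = -274.06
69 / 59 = 1.17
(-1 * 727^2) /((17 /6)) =-3171174 /17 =-186539.65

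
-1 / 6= -0.17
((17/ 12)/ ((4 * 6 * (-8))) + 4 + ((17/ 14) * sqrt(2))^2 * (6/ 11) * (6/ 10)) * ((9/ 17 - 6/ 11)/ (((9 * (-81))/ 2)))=30784009/ 141077946240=0.00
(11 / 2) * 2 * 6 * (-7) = -462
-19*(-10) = 190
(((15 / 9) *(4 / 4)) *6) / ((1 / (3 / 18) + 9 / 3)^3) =10 / 729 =0.01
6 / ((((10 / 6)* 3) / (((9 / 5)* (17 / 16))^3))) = 10744731 / 1280000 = 8.39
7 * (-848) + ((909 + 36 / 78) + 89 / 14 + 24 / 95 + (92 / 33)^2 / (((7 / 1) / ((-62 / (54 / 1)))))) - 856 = -2987840198701 / 508377870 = -5877.20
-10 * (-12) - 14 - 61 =45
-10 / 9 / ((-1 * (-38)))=-5 / 171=-0.03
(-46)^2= 2116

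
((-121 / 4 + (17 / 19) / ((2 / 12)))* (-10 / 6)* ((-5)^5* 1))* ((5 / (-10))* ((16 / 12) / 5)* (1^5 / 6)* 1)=5909375 / 2052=2879.81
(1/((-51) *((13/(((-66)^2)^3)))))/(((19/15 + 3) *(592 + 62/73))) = -157128602895/3188146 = -49285.26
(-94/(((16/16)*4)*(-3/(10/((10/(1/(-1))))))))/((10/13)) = -611/60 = -10.18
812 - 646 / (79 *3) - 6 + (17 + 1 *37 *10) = 282095 / 237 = 1190.27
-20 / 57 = -0.35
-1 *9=-9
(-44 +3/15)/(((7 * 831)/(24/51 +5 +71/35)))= -325726/5768525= -0.06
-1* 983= -983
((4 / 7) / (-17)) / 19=-4 / 2261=-0.00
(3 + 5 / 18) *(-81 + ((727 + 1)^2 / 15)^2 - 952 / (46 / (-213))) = 4091890572.43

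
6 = 6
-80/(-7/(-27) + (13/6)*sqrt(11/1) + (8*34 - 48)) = -52315200/146501521 + 505440*sqrt(11)/146501521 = -0.35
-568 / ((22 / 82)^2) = -7890.98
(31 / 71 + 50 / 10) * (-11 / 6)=-2123 / 213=-9.97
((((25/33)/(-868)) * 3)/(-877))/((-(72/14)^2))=-175/1550311488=-0.00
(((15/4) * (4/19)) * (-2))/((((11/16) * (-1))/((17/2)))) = 4080/209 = 19.52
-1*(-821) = 821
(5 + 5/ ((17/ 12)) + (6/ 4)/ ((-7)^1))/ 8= 1979/ 1904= 1.04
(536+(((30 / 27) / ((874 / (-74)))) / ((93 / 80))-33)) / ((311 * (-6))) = -183952207 / 682524954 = -0.27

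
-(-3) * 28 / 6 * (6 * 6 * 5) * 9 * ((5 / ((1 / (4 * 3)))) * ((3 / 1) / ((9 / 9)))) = 4082400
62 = 62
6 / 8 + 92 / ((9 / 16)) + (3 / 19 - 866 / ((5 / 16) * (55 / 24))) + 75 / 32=-1568669293 / 1504800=-1042.44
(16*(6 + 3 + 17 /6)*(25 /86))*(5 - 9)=-28400 /129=-220.16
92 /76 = 23 /19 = 1.21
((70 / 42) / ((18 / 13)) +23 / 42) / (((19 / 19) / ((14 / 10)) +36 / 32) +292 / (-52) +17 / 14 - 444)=-34424 / 8777619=-0.00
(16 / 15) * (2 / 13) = 32 / 195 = 0.16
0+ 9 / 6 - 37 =-71 / 2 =-35.50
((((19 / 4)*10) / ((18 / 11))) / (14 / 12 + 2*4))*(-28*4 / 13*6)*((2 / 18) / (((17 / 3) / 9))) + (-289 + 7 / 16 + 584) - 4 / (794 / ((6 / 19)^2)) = 135079314199 / 506768912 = 266.55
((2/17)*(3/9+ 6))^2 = 1444/2601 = 0.56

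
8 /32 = 1 /4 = 0.25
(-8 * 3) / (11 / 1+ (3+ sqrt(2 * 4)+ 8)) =-0.97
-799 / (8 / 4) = -799 / 2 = -399.50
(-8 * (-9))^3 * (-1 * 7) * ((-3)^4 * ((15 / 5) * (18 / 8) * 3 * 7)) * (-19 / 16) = 35623553112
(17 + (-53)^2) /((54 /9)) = 471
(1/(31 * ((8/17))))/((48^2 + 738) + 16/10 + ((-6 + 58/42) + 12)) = 1785/79447544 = 0.00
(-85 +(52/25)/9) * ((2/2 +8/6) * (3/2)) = -133511/450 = -296.69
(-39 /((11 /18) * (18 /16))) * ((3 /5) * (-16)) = 544.58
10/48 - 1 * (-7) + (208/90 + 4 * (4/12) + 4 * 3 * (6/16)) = 5527/360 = 15.35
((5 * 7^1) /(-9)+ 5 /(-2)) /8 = -115 /144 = -0.80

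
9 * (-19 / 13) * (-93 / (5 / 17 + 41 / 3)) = 811053 / 9256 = 87.62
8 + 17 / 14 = 129 / 14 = 9.21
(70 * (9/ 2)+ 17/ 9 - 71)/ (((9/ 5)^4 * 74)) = 1383125/ 4369626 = 0.32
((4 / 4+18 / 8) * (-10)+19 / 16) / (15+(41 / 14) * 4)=-3507 / 2992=-1.17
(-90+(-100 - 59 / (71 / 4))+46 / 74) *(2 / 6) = -168743 / 2627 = -64.23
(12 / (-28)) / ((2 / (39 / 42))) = -39 / 196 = -0.20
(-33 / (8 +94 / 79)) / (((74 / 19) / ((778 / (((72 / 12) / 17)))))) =-9926113 / 4884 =-2032.37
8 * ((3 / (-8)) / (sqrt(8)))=-1.06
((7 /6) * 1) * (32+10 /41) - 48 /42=31405 /861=36.48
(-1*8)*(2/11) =-16/11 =-1.45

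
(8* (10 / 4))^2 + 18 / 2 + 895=1304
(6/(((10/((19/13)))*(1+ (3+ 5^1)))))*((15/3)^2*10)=950/39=24.36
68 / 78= 34 / 39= 0.87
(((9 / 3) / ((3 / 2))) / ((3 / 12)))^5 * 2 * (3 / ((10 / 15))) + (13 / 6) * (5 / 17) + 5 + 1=30081701 / 102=294918.64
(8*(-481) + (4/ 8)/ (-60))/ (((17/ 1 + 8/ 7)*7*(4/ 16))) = -461761/ 3810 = -121.20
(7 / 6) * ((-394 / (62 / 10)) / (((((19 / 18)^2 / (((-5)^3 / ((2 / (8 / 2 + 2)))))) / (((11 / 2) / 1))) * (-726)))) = -23270625 / 123101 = -189.04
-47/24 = -1.96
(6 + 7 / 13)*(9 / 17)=45 / 13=3.46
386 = 386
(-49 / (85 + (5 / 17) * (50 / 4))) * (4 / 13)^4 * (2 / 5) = -852992 / 430557075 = -0.00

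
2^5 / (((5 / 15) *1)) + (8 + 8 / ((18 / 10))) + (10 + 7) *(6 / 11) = 11654 / 99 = 117.72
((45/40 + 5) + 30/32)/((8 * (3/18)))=339/64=5.30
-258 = -258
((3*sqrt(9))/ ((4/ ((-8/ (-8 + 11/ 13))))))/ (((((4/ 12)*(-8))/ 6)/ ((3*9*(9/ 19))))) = -72.40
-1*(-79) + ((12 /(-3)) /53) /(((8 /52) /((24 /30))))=20831 /265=78.61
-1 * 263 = -263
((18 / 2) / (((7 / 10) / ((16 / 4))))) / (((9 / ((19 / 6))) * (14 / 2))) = 380 / 147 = 2.59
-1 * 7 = -7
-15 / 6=-5 / 2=-2.50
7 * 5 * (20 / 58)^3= 35000 / 24389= 1.44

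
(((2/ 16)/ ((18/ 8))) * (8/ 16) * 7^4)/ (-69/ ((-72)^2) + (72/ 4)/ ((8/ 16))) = 115248/ 62185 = 1.85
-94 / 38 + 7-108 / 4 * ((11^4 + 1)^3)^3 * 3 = -47603868023338717557695868846590202090922 / 19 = -2505466738070458818826098000000000000000.00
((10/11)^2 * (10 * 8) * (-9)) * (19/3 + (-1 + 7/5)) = -484800/121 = -4006.61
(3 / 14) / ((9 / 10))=5 / 21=0.24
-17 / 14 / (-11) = 17 / 154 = 0.11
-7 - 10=-17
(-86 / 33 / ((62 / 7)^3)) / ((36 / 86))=-634207 / 70783416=-0.01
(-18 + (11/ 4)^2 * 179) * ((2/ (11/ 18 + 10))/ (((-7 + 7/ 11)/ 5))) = -302247/ 1528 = -197.81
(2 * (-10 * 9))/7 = -180/7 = -25.71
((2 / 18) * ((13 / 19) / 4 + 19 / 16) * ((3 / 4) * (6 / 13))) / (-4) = -413 / 31616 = -0.01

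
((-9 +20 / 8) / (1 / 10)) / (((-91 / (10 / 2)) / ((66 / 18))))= 13.10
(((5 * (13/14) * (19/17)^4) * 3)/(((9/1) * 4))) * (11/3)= 93179515/42094584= 2.21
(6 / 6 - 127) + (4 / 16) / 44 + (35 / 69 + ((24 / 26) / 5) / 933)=-30805893149 / 245490960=-125.49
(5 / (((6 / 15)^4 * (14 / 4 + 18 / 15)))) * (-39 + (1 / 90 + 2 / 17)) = -185853125 / 115056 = -1615.33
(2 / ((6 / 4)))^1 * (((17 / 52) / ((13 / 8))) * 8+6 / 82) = 46636 / 20787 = 2.24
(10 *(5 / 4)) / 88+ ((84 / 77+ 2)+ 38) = 7257 / 176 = 41.23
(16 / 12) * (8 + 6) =56 / 3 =18.67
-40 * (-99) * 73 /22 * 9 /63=13140 /7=1877.14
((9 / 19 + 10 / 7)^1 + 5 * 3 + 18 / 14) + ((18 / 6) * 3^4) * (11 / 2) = 360347 / 266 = 1354.69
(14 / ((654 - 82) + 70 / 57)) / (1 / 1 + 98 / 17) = 399 / 110515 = 0.00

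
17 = 17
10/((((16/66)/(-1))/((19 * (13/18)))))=-13585/24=-566.04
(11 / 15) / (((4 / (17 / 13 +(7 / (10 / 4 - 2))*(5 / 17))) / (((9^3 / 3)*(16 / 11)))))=388476 / 1105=351.56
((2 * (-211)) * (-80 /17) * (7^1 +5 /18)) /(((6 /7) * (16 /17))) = 967435 /54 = 17915.46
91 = 91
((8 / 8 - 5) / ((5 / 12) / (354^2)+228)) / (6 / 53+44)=-159401952 / 400808695189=-0.00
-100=-100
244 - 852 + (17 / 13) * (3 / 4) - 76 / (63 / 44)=-2162483 / 3276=-660.10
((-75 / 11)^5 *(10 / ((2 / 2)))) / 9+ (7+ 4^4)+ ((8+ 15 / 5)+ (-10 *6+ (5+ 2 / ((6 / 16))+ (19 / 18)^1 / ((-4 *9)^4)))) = -78623855505492223 / 4869069055488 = -16147.62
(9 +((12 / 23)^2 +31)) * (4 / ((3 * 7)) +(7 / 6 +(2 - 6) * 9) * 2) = -31082536 / 11109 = -2797.96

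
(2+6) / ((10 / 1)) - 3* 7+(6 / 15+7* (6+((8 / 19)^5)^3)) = 1685106331769125720309 / 75905635149373991495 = 22.20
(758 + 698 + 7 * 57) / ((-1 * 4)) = -1855 / 4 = -463.75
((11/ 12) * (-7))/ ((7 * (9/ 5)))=-55/ 108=-0.51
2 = 2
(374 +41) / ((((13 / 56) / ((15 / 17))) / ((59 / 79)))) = 20567400 / 17459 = 1178.04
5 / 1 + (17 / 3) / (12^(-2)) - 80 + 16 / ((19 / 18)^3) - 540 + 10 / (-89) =130936829 / 610451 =214.49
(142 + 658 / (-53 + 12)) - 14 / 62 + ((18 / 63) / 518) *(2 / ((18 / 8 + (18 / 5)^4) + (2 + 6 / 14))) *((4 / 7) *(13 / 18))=7877507976611747 / 62656448045121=125.73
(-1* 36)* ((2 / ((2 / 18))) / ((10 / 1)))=-324 / 5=-64.80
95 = 95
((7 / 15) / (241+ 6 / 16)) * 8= 448 / 28965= 0.02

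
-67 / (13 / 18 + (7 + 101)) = -1206 / 1957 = -0.62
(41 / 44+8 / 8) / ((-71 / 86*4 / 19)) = -11.11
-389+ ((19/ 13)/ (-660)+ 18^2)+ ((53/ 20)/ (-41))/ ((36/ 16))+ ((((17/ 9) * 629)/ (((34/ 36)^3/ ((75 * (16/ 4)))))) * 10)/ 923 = 5756278928129/ 1273795380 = 4519.00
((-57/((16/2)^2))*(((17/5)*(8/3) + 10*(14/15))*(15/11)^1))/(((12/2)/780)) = -255645/88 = -2905.06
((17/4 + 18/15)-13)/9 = -151/180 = -0.84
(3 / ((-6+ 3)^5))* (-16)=16 / 81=0.20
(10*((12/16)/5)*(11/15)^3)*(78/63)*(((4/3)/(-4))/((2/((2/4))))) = -17303/283500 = -0.06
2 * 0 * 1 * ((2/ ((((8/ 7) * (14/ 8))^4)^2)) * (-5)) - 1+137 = 136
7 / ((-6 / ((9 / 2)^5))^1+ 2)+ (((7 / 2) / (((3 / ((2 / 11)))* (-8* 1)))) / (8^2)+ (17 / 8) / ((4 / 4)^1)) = 1869385835 / 332023296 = 5.63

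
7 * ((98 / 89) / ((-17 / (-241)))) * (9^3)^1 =120522654 / 1513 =79658.07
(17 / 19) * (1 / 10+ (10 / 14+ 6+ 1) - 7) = 51 / 70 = 0.73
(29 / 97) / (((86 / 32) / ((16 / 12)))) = 1856 / 12513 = 0.15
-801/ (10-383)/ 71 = 0.03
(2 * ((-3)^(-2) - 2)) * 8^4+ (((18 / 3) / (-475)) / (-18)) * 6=-66150382 / 4275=-15473.77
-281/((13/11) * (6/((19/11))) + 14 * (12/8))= -5339/477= -11.19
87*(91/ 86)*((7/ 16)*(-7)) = -387933/ 1376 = -281.93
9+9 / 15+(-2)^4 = 25.60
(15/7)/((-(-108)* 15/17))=17/756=0.02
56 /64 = 7 /8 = 0.88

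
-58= -58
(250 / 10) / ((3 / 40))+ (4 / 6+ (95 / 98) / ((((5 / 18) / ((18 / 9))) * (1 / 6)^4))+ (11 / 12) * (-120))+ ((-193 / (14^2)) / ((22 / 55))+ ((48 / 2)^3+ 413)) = 1316229 / 56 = 23504.09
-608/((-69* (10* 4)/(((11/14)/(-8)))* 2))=-209/19320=-0.01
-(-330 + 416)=-86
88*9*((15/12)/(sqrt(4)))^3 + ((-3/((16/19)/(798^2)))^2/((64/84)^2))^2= 78603135622464327116776440.00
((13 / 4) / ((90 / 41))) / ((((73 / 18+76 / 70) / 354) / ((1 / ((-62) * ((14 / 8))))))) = -2301 / 2449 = -0.94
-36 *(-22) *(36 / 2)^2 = 256608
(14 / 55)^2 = 196 / 3025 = 0.06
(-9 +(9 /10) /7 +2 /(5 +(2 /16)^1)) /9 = -24341 /25830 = -0.94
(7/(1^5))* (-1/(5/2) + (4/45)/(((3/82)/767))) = 1760654/135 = 13041.88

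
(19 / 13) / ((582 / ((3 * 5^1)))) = 95 / 2522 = 0.04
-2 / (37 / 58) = -116 / 37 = -3.14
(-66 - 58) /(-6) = 62 /3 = 20.67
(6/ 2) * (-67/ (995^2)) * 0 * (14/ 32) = 0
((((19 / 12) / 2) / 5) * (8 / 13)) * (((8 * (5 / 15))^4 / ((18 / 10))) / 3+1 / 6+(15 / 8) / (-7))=21555253 / 23882040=0.90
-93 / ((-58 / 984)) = 45756 / 29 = 1577.79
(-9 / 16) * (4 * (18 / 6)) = -27 / 4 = -6.75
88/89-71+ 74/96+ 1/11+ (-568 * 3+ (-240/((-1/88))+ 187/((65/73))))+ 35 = 59842962527/3054480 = 19591.87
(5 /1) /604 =5 /604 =0.01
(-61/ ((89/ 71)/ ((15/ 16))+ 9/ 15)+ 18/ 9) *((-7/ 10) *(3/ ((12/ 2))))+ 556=23366433/ 41260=566.32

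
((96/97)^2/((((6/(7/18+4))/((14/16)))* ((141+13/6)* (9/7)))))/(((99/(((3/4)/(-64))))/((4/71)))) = -3871/170432113797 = -0.00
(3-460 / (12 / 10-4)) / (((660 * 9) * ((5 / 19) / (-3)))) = -0.32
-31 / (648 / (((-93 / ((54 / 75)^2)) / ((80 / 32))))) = 120125 / 34992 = 3.43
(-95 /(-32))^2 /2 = 9025 /2048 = 4.41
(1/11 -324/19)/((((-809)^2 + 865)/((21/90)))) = -4963/821803884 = -0.00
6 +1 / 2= 13 / 2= 6.50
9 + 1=10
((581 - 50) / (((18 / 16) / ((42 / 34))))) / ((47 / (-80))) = -792960 / 799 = -992.44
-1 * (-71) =71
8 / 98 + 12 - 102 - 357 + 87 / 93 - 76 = -792892 / 1519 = -521.98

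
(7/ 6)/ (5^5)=7/ 18750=0.00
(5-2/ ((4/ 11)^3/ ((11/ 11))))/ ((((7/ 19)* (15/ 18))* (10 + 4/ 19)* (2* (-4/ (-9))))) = -11413737/ 869120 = -13.13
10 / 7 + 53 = 381 / 7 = 54.43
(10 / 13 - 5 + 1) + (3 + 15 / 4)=3.52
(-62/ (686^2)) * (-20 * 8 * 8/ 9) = 19840/ 1058841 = 0.02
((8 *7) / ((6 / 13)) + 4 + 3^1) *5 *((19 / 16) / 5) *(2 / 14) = 1045 / 48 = 21.77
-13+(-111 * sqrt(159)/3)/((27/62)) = -2294 * sqrt(159)/27- 13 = -1084.34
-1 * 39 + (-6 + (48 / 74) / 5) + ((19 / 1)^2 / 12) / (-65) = -1308313 / 28860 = -45.33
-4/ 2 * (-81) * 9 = 1458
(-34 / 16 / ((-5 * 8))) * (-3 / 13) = -51 / 4160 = -0.01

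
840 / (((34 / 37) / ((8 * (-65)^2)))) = 525252000 / 17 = 30897176.47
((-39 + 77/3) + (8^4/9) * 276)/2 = 188396/3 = 62798.67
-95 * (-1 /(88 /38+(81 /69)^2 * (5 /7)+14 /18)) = 23.30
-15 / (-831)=5 / 277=0.02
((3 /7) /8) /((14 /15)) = 45 /784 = 0.06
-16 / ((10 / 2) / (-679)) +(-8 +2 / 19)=205666 / 95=2164.91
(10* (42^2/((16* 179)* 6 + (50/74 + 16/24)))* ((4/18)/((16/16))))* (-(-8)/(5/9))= 6265728/1907573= 3.28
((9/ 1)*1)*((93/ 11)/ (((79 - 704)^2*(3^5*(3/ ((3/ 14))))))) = 31/ 541406250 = 0.00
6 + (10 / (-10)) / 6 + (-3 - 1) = 11 / 6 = 1.83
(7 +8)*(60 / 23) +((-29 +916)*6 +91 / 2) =248705 / 46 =5406.63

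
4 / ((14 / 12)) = 24 / 7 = 3.43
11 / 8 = 1.38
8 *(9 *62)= 4464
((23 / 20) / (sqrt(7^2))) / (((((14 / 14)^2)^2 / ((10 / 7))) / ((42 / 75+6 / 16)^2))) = 804287 / 3920000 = 0.21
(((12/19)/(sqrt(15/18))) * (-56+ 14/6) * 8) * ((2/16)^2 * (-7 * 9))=10143 * sqrt(30)/190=292.40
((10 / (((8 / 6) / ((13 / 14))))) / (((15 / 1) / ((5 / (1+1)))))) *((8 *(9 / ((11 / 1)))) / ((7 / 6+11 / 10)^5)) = 444234375 / 3498527648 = 0.13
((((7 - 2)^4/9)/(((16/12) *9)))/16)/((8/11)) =6875/13824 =0.50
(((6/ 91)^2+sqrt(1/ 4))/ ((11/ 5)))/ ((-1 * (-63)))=41765/ 11477466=0.00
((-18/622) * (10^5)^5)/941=-307533546784395064428.28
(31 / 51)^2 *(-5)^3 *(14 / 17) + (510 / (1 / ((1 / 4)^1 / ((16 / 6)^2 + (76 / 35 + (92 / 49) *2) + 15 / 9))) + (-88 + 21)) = -276301450819 / 2867295582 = -96.36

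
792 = 792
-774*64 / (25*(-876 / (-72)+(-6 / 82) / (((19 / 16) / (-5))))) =-231531264 / 1457675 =-158.84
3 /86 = 0.03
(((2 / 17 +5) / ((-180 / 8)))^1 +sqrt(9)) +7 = 2492 / 255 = 9.77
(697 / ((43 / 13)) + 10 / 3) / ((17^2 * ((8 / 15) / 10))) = 690325 / 49708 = 13.89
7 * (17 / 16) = 119 / 16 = 7.44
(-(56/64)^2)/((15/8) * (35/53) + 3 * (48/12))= -2597/44904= -0.06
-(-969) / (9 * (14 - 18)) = -323 / 12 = -26.92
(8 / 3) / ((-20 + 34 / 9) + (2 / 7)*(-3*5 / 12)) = -336 / 2089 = -0.16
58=58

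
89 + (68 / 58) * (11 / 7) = 18441 / 203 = 90.84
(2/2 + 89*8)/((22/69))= 49197/22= 2236.23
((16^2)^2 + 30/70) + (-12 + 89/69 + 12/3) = 31650854/483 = 65529.72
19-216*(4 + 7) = -2357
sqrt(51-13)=sqrt(38)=6.16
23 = 23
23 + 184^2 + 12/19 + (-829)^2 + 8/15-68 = 205500152/285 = 721053.16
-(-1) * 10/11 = 10/11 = 0.91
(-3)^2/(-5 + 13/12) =-108/47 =-2.30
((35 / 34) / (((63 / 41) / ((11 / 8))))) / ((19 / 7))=15785 / 46512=0.34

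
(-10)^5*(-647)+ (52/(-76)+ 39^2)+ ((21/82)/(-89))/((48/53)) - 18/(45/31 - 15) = 5024119740533493/77650720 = 64701521.64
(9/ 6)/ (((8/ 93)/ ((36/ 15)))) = 837/ 20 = 41.85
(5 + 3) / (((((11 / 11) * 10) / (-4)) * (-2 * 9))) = 8 / 45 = 0.18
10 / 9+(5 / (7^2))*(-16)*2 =-950 / 441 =-2.15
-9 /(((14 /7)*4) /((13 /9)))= -13 /8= -1.62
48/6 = 8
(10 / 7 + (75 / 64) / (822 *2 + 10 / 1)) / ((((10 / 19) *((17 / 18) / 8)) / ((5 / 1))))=181103535 / 1574608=115.01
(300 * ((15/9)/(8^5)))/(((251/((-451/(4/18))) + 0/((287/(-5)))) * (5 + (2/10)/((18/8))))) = -22831875/941735936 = -0.02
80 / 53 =1.51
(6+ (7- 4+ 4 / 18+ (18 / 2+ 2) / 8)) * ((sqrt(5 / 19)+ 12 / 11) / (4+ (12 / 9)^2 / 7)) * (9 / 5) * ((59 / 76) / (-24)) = -2836071 / 17923840- 945357 * sqrt(95) / 123837440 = -0.23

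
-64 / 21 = -3.05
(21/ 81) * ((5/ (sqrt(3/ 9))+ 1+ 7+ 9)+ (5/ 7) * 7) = 35 * sqrt(3)/ 27+ 154/ 27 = 7.95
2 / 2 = 1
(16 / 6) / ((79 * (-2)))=-4 / 237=-0.02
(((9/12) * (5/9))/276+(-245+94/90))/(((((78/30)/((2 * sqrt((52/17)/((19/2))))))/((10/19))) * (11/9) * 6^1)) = -20199395 * sqrt(8398)/242215116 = -7.64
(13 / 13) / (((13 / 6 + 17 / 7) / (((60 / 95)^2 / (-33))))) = -2016 / 766403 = -0.00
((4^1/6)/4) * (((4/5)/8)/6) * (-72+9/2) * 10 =-15/8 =-1.88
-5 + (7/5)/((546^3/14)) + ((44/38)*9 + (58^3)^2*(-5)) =-30034017080277848801/157788540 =-190343462714.58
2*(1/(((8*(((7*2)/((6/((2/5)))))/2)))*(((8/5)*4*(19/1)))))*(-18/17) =-675/144704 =-0.00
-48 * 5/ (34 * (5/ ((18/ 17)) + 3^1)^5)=-226748160/ 882110359883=-0.00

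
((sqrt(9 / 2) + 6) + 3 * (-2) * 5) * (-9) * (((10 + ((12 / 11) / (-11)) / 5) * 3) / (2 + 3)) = 3912624 / 3025-244539 * sqrt(2) / 3025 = 1179.11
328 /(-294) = -164 /147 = -1.12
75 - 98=-23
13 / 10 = 1.30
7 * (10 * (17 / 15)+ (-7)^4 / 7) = 7441 / 3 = 2480.33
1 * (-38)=-38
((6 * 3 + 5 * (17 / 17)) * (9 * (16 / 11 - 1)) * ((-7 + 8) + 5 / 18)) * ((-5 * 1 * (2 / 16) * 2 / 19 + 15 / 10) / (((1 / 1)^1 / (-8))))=-288305 / 209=-1379.45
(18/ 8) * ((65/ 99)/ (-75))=-0.02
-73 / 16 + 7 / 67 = -4779 / 1072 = -4.46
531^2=281961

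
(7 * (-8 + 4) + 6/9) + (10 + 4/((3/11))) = -2.67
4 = 4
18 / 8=9 / 4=2.25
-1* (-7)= 7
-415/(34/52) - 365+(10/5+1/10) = -169593/170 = -997.61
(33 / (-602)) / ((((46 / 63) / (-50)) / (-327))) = -1227.49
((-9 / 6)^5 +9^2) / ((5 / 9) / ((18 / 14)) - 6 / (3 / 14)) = -6561 / 2464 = -2.66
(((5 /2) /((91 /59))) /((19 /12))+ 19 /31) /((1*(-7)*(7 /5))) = -438605 /2626351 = -0.17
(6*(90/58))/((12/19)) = 855/58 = 14.74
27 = 27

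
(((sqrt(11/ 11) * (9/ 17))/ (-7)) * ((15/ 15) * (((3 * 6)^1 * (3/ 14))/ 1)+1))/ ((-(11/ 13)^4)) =514098/ 717409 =0.72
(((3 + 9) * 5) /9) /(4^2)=5 /12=0.42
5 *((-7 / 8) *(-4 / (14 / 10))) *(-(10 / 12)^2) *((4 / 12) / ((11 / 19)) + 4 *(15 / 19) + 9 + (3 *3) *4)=-4774375 / 11286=-423.04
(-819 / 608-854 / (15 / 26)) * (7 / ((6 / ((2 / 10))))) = -94586219 / 273600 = -345.71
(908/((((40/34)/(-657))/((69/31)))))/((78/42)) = -1224580329/2015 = -607732.17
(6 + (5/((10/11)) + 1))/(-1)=-12.50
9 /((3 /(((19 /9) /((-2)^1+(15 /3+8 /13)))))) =247 /141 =1.75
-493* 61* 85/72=-2556205/72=-35502.85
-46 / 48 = -23 / 24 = -0.96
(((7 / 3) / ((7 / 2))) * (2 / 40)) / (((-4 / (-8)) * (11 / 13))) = 0.08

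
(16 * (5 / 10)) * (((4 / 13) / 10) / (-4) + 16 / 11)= 8276 / 715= 11.57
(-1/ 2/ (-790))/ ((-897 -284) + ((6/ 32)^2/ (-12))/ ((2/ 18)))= -256/ 477701545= -0.00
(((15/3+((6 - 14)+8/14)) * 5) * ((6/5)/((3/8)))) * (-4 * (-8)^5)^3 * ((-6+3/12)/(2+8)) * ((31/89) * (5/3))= 54588131083357782016/1869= 29207132735878963.09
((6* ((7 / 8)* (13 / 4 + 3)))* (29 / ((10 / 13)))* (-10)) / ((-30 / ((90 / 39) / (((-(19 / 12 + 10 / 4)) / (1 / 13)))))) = -6525 / 364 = -17.93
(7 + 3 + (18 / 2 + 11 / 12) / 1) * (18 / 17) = 717 / 34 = 21.09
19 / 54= 0.35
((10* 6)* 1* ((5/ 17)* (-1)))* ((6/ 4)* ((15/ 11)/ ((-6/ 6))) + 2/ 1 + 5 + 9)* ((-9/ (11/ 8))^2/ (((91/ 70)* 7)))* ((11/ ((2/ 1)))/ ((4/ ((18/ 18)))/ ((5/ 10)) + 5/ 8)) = -3182976000/ 4305301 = -739.32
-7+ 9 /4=-19 /4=-4.75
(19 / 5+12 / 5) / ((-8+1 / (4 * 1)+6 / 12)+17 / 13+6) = 107.47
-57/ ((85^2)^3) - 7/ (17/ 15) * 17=-39600699140682/ 377149515625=-105.00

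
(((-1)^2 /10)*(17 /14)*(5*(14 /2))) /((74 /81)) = 1377 /296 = 4.65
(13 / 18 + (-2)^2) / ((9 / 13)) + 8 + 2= 2725 / 162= 16.82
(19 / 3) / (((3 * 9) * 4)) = 19 / 324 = 0.06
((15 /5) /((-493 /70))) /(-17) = 210 /8381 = 0.03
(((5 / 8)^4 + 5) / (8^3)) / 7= 3015 / 2097152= 0.00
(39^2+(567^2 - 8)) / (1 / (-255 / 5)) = -16473102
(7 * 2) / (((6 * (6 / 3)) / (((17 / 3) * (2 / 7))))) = 1.89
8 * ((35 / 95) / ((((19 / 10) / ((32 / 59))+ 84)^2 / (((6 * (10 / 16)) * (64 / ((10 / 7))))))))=963379200 / 14897064019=0.06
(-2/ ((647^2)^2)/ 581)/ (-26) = 1/ 1323538586836193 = 0.00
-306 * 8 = -2448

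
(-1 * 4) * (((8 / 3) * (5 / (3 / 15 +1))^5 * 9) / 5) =-1953125 / 81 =-24112.65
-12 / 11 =-1.09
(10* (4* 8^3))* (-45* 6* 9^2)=-447897600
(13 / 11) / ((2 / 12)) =78 / 11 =7.09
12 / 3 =4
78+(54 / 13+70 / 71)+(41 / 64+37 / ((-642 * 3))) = 4764866393 / 56886336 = 83.76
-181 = -181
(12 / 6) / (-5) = -2 / 5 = -0.40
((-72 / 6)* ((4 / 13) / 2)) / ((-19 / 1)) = 24 / 247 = 0.10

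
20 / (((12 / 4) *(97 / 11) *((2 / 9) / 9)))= 2970 / 97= 30.62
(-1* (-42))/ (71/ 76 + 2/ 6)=9576/ 289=33.13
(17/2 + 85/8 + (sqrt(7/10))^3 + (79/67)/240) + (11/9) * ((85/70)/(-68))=7 * sqrt(70)/100 + 6452419/337680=19.69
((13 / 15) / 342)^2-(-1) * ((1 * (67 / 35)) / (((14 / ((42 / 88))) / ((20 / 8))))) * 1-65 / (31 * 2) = -222435404413 / 251273761200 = -0.89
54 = 54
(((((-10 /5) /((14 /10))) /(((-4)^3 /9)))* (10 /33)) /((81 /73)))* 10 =9125 /16632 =0.55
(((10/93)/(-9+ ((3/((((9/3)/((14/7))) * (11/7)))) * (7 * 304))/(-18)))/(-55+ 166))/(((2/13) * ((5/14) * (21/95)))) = -27170/54323067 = -0.00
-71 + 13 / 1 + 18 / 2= -49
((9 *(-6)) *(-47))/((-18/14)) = -1974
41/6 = 6.83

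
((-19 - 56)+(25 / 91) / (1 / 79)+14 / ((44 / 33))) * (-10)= 38945 / 91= 427.97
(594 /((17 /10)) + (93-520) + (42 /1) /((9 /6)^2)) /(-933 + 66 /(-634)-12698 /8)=3810340 /162986259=0.02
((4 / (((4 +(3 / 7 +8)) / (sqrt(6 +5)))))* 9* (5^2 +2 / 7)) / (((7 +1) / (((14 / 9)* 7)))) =2891* sqrt(11) / 29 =330.63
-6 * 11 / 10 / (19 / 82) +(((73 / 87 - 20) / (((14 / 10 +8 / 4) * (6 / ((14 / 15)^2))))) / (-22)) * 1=-1187093701 / 41729985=-28.45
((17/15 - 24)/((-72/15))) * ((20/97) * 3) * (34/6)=29155/1746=16.70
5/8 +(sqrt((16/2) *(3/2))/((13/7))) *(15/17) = 2.27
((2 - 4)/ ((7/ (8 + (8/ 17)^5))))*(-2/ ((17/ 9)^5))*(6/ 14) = 8071968066912/ 98783701122001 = 0.08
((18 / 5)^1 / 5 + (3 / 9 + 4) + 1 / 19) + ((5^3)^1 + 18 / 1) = 211051 / 1425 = 148.11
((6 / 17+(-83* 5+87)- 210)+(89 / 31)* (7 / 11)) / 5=-3106149 / 28985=-107.16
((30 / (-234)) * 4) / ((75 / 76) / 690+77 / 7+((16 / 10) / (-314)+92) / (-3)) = 54887200 / 2104589253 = 0.03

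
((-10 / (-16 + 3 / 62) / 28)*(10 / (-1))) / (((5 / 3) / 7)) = -0.94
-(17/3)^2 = -289/9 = -32.11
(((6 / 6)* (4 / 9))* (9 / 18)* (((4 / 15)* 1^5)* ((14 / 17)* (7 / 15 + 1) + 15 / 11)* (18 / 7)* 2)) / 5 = 230816 / 1472625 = 0.16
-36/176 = -9/44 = -0.20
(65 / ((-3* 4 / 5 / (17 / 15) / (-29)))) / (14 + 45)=15.09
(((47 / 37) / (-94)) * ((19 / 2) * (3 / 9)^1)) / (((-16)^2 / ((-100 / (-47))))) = -475 / 1335552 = -0.00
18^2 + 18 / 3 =330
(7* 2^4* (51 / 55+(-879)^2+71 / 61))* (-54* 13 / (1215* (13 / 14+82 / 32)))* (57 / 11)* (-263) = 4224644728758691328 / 216447825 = 19518074292.31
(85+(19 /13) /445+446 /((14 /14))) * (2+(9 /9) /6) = 1535927 /1335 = 1150.51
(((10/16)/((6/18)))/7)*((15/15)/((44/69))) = 0.42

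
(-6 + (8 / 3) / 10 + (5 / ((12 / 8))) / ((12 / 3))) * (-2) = 49 / 5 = 9.80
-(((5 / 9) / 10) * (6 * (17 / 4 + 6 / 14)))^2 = -17161 / 7056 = -2.43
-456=-456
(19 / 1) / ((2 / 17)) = 323 / 2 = 161.50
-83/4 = -20.75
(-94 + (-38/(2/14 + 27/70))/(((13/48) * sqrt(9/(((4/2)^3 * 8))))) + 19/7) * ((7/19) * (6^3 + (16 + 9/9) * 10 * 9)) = -514060.11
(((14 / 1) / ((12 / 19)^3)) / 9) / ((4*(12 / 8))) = 48013 / 46656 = 1.03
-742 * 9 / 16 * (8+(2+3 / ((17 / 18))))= -93492 / 17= -5499.53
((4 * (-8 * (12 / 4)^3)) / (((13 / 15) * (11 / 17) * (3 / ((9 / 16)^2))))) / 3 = -61965 / 1144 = -54.17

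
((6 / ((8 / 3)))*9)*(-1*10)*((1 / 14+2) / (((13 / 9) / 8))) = -211410 / 91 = -2323.19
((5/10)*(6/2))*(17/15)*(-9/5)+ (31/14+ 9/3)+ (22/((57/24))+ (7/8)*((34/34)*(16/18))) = 364942/29925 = 12.20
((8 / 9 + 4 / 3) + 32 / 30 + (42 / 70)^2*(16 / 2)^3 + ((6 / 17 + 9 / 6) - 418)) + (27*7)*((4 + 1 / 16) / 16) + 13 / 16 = -175998851 / 979200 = -179.74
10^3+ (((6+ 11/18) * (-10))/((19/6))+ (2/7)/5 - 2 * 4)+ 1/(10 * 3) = 3875141/3990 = 971.21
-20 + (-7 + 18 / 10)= -126 / 5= -25.20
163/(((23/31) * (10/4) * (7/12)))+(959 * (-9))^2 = 59967920877/805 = 74494311.65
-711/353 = -2.01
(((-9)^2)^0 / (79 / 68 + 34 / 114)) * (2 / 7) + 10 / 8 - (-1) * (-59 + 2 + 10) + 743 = 110511665 / 158452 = 697.45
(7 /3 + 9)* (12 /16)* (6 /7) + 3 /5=276 /35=7.89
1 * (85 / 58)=85 / 58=1.47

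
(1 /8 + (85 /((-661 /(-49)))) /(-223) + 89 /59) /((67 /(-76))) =-2121954827 /1165368118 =-1.82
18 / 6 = 3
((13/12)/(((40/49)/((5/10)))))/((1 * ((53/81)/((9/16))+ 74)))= 154791/17534080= 0.01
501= 501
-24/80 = -3/10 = -0.30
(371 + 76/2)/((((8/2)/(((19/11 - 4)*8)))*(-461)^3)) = 20450/1077693991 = 0.00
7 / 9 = 0.78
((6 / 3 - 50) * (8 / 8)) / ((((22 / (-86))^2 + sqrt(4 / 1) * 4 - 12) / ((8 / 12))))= 59168 / 7275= 8.13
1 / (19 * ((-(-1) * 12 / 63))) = 0.28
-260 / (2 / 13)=-1690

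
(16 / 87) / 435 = 16 / 37845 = 0.00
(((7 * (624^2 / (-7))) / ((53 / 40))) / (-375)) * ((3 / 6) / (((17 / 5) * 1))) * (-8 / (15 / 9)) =-12460032 / 22525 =-553.16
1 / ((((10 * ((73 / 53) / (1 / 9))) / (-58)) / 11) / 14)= -236698 / 3285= -72.05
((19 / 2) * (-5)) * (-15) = 1425 / 2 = 712.50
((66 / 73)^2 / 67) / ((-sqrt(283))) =-0.00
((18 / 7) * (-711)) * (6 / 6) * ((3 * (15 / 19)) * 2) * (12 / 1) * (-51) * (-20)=-14098276800 / 133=-106002081.20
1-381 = -380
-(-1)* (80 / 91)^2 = 6400 / 8281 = 0.77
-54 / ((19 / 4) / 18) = -3888 / 19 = -204.63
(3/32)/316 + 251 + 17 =2710019/10112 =268.00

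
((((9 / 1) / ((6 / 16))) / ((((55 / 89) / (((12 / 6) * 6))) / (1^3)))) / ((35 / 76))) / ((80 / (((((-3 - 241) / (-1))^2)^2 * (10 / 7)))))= 863108522717184 / 13475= 64052580535.60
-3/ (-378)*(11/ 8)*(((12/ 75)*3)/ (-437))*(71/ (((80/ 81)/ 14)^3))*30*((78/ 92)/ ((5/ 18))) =-7138538185779/ 32163200000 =-221.95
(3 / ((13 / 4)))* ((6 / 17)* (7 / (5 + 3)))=63 / 221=0.29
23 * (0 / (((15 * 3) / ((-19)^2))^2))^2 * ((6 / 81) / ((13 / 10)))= 0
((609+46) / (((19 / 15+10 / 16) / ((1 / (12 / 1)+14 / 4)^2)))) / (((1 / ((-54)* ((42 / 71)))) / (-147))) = 336478523850 / 16117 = 20877242.90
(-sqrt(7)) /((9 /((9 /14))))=-sqrt(7) /14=-0.19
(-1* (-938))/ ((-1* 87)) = -938/ 87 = -10.78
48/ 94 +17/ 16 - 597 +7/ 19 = -8502195/ 14288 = -595.06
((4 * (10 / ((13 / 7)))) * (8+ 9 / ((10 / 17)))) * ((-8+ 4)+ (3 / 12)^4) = -1668513 / 832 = -2005.42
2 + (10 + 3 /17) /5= 4.04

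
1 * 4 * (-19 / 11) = -76 / 11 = -6.91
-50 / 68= -25 / 34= -0.74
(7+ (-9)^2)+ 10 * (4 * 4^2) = 728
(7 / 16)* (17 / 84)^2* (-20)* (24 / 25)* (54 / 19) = -0.98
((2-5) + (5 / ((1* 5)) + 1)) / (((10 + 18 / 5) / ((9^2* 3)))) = -1215 / 68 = -17.87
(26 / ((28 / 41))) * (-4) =-1066 / 7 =-152.29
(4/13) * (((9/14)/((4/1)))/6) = 3/364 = 0.01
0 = 0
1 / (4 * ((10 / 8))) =1 / 5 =0.20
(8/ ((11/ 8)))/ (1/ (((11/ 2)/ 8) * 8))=32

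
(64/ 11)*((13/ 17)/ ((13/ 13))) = 832/ 187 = 4.45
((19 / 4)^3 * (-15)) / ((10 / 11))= -226347 / 128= -1768.34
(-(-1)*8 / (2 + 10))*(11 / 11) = 2 / 3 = 0.67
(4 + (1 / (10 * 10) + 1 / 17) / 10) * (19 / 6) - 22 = -949777 / 102000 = -9.31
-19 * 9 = -171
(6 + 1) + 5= 12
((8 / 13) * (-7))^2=3136 / 169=18.56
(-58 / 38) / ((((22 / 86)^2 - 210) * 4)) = 53621 / 29500844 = 0.00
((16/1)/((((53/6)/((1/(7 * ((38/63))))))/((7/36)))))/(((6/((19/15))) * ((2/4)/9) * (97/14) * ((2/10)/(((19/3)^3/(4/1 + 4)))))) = 336091/46269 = 7.26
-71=-71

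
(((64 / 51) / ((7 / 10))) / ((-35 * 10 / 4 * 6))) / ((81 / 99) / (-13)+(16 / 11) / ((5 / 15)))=-18304 / 23053275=-0.00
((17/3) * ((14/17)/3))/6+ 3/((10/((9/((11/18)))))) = 6946/1485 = 4.68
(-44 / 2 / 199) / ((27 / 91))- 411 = -2210305 / 5373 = -411.37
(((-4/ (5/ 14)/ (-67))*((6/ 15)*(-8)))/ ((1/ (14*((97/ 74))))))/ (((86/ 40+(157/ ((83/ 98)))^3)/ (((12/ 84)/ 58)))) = -99390303488/ 26184956427122361255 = -0.00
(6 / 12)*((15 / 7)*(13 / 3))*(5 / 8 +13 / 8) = 585 / 56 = 10.45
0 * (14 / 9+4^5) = 0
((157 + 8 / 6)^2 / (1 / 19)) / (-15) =-857375 / 27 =-31754.63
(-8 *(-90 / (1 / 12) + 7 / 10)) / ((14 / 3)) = 64758 / 35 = 1850.23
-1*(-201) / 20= 10.05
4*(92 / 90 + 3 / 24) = 413 / 90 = 4.59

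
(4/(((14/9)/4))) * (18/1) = 185.14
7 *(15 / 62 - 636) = -4450.31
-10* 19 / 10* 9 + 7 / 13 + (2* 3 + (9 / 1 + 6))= -1943 / 13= -149.46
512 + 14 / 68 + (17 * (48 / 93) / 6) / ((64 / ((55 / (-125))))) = 161956321 / 316200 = 512.20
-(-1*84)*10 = 840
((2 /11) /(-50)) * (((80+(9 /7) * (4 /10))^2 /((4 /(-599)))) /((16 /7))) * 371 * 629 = 39643804305503 /110000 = 360398220.96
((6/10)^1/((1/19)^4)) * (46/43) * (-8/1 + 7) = -83647.90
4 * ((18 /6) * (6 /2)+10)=76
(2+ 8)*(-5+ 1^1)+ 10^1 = -30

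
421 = 421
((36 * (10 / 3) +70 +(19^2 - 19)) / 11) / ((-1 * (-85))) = 532 / 935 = 0.57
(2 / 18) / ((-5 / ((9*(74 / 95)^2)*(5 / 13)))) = -0.05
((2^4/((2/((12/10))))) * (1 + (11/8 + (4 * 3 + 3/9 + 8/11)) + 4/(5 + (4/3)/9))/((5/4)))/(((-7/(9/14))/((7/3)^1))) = -1019892/38225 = -26.68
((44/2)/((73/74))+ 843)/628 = 1.38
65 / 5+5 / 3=44 / 3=14.67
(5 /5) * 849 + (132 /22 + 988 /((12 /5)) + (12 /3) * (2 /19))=72224 /57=1267.09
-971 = -971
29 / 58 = 0.50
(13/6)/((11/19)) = 3.74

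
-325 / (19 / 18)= -5850 / 19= -307.89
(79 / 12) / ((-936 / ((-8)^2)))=-158 / 351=-0.45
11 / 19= 0.58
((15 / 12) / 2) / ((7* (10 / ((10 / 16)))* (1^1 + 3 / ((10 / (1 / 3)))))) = 25 / 4928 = 0.01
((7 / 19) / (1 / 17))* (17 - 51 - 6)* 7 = -33320 / 19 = -1753.68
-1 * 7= -7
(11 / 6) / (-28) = -11 / 168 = -0.07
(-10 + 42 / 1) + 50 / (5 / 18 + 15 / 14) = 1174 / 17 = 69.06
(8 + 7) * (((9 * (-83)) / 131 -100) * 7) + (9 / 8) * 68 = -2887827 / 262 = -11022.24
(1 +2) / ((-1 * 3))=-1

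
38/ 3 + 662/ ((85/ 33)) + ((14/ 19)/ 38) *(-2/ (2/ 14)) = 24800258/ 92055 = 269.41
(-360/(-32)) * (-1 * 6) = -135/2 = -67.50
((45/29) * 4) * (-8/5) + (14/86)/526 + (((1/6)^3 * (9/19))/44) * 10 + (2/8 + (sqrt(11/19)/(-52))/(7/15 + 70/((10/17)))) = -31848959503/3290104752-15 * sqrt(209)/1770496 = -9.68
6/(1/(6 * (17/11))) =612/11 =55.64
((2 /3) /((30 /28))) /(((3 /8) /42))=3136 /45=69.69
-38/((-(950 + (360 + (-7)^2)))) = 38/1359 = 0.03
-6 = -6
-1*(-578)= 578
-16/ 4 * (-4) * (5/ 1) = 80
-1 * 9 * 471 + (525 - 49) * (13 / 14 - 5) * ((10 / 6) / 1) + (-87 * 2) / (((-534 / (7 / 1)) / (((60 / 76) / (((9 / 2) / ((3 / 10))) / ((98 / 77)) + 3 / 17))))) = -11985703401 / 1604759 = -7468.85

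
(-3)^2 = 9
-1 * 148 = -148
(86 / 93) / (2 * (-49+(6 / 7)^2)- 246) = -2107 / 780456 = -0.00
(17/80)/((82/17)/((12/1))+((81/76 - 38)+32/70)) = -115311/19575796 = -0.01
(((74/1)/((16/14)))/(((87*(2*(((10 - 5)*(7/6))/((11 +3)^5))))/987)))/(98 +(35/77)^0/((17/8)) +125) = 83473377288/550855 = 151534.21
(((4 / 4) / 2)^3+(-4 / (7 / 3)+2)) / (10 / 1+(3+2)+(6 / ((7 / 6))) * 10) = 23 / 3720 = 0.01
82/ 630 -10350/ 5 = -652009/ 315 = -2069.87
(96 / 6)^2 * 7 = 1792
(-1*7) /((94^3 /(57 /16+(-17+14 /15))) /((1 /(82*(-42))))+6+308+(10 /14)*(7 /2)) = -42014 /1373056921713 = -0.00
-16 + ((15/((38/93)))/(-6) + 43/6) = -3409/228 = -14.95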